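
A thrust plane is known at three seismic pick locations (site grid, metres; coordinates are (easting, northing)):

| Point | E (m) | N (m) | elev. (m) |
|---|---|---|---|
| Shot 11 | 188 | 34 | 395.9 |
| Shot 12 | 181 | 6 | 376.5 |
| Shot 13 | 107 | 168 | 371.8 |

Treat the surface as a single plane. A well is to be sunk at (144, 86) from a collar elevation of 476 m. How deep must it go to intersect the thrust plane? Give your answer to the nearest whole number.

102 m

Two edge vectors: Shot 11→Shot 12 = (-7, -28, -19.4), Shot 11→Shot 13 = (-81, 134, -24.1).
Normal n = (Shot 11→Shot 12) × (Shot 11→Shot 13) = (3274.4, 1402.7, -3206).
So ∂z/∂E = −n_x/n_z = 1.02133 and ∂z/∂N = −n_y/n_z = 0.43752.
Intercept c from Shot 11: 395.9 − 192.01 − 14.88 = 189.01.
At (144, 86): z_contact = 147.1 + 37.6 + 189.01 = 373.7 m.
Depth below ground = 476 − 373.7 = 102 m.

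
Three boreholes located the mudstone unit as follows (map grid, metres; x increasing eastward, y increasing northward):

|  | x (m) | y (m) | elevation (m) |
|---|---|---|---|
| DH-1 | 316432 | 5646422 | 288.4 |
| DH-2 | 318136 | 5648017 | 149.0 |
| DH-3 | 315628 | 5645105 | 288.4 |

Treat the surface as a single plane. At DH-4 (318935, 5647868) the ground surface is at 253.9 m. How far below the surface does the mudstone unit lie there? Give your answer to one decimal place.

274.8 m

Let the plane be z = a·x + b·y + c.
DH-2−DH-1: 1704a + 1595b = −139.4;  DH-3−DH-1: −804a − 1317b = 0.
Solving gives a = −0.190883854, b = 0.116530462.
Then c = 288.4 − a·316432 − b·5646422 = −597290.00.
At (318935, 5647868): z_contact = −60879.54 + 658148.67 − 597290.00 = -20.88 m.
Depth below ground = 253.9 − (-20.88) = 274.8 m.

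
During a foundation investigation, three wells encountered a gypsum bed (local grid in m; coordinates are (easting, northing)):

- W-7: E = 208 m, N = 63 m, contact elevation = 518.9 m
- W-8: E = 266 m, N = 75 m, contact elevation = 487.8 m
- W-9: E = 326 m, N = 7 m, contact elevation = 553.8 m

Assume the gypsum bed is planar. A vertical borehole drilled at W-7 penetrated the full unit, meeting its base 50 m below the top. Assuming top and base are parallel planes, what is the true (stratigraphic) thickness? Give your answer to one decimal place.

Two edge vectors: W-7→W-8 = (58, 12, -31.1), W-7→W-9 = (118, -56, 34.9).
Normal n = (W-7→W-8) × (W-7→W-9) = (-1322.8, -5694, -4664).
So ∂z/∂E = −n_x/n_z = −0.28362 and ∂z/∂N = −n_y/n_z = −1.22084.
|∇z| = √(a²+b²) = 1.25335, so dip δ = arctan(1.25335) = 51.42°.
True thickness = vertical thickness × cos δ = 50 × cos 51.42° = 31.2 m.

31.2 m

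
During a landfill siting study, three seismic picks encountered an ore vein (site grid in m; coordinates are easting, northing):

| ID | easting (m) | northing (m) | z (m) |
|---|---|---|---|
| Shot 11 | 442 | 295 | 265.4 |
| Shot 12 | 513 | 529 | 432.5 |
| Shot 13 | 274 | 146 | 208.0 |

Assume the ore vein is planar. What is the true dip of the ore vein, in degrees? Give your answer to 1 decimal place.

Let the plane be z = a·easting + b·northing + c.
Shot 12−Shot 11: 71a + 234b = 167.1;  Shot 13−Shot 11: −168a − 149b = −57.4.
Solving gives a = −0.39906, b = 0.83519.
Gradient magnitude |∇z| = √(a² + b²) = √(0.15925 + 0.69754) = 0.92563.
True dip = arctan(0.92563) = 42.8°, dipping toward SSE (azimuth ≈ 154°).

42.8°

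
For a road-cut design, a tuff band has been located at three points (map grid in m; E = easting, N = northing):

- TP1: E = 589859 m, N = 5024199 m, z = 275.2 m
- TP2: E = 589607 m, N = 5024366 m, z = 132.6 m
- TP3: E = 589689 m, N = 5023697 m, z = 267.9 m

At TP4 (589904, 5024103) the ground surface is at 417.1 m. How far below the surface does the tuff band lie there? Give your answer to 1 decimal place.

106.9 m

Let the plane be z = a·E + b·N + c.
TP2−TP1: −252a + 167b = −142.6;  TP3−TP1: −170a − 502b = −7.3.
Solving gives a = 0.470026599, b = −0.144630522.
Then c = 275.2 − a·589859 − b·5024199 = 449678.30.
At (589904, 5024103): z_contact = 277270.57 − 726638.64 + 449678.30 = 310.24 m.
Depth below ground = 417.1 − 310.24 = 106.9 m.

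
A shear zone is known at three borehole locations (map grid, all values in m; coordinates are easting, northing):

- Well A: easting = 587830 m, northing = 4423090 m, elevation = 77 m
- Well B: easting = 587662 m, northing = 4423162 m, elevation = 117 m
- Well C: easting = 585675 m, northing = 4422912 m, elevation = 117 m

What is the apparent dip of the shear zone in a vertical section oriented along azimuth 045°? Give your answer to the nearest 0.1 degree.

Two edge vectors: Well A→Well B = (-168, 72, 40), Well A→Well C = (-2155, -178, 40).
Normal n = (Well A→Well B) × (Well A→Well C) = (10000, -79480, 185064).
So ∂z/∂easting = −n_x/n_z = −0.05404 and ∂z/∂northing = −n_y/n_z = 0.42947.
Unit vector along 045° is (sin 45°, cos 45°) = (0.7071, 0.7071).
Slope in that direction = a·(0.7071) + b·(0.7071) = 0.26547.
Apparent dip = arctan|0.26547| = 14.9° (true dip is 23.4°, so apparent ≤ true as expected).

14.9°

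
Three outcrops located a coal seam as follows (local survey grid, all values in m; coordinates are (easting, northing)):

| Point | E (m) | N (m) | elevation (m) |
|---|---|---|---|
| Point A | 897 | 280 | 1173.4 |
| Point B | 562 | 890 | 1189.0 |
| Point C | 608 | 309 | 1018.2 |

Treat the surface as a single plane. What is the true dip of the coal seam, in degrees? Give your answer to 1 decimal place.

Two edge vectors: Point A→Point B = (-335, 610, 15.6), Point A→Point C = (-289, 29, -155.2).
Normal n = (Point A→Point B) × (Point A→Point C) = (-95124.4, -56500.4, 166575).
So ∂z/∂E = −n_x/n_z = 0.57106 and ∂z/∂N = −n_y/n_z = 0.33919.
Gradient magnitude |∇z| = √(a² + b²) = √(0.32611 + 0.11505) = 0.66420.
True dip = arctan(0.66420) = 33.6°, dipping toward WSW (azimuth ≈ 239°).

33.6°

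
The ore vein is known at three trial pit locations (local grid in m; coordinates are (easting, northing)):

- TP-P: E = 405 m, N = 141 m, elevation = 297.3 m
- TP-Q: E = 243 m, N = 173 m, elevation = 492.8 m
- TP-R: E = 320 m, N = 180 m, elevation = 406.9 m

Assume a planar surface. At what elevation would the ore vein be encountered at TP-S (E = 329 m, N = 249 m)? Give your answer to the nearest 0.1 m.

418.4 m

Two edge vectors: TP-P→TP-Q = (-162, 32, 195.5), TP-P→TP-R = (-85, 39, 109.6).
Normal n = (TP-P→TP-Q) × (TP-P→TP-R) = (-4117.3, 1137.7, -3598).
So ∂z/∂E = −n_x/n_z = −1.14433 and ∂z/∂N = −n_y/n_z = 0.31620.
Intercept c from TP-P: 297.3 + 463.45 − 44.58 = 716.17.
At (329, 249): z = −376.5 + 78.7 + 716.17 = 418.4 m.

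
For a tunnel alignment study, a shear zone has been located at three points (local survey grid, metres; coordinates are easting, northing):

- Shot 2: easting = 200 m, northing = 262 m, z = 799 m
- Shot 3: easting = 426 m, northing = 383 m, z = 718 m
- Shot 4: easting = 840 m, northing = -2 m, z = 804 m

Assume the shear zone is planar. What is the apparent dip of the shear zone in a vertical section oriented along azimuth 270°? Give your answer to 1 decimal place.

Let the plane be z = a·easting + b·northing + c.
Shot 3−Shot 2: 226a + 121b = −81;  Shot 4−Shot 2: 640a − 264b = 5.
Solving gives a = −0.15156, b = −0.38635.
Unit vector along 270° is (sin 270°, cos 270°) = (-1.0000, -0.0000).
Slope in that direction = a·(-1.0000) + b·(-0.0000) = 0.15156.
Apparent dip = arctan|0.15156| = 8.6° (true dip is 22.5°, so apparent ≤ true as expected).

8.6°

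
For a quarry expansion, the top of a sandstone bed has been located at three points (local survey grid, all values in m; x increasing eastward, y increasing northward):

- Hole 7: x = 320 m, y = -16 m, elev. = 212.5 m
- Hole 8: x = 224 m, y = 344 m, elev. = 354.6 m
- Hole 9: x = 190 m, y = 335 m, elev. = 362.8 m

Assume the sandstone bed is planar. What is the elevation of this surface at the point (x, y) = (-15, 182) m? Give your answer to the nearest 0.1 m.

Two edge vectors: Hole 7→Hole 8 = (-96, 360, 142.1), Hole 7→Hole 9 = (-130, 351, 150.3).
Normal n = (Hole 7→Hole 8) × (Hole 7→Hole 9) = (4230.9, -4044.2, 13104).
So ∂z/∂x = −n_x/n_z = −0.32287 and ∂z/∂y = −n_y/n_z = 0.30862.
Intercept c from Hole 7: 212.5 + 103.32 + 4.94 = 320.76.
At (-15, 182): z = 4.8 + 56.2 + 320.76 = 381.8 m.

381.8 m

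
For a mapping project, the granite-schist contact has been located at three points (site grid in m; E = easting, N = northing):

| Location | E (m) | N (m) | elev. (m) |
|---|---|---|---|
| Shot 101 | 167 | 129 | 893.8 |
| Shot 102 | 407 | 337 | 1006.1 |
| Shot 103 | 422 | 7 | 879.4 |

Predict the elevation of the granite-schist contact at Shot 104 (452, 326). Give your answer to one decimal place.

Let the plane be z = a·E + b·N + c.
Shot 102−Shot 101: 240a + 208b = 112.3;  Shot 103−Shot 101: 255a − 122b = −14.4.
Solving gives a = 0.13005, b = 0.38985.
Then c = 893.8 − a·167 − b·129 = 821.79.
At (452, 326): z = 58.8 + 127.1 + 821.79 = 1007.7 m.

1007.7 m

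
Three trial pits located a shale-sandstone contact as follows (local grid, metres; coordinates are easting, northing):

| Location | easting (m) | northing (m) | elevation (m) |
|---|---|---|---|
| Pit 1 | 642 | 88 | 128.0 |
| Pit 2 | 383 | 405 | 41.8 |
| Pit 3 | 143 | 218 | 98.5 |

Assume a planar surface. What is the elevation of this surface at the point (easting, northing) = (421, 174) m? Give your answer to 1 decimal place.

Let the plane be z = a·easting + b·northing + c.
Pit 2−Pit 1: −259a + 317b = −86.2;  Pit 3−Pit 1: −499a + 130b = −29.5.
Solving gives a = −0.01489, b = −0.28409.
Then c = 128 − a·642 − b·88 = 162.56.
At (421, 174): z = −6.3 − 49.4 + 162.56 = 106.9 m.

106.9 m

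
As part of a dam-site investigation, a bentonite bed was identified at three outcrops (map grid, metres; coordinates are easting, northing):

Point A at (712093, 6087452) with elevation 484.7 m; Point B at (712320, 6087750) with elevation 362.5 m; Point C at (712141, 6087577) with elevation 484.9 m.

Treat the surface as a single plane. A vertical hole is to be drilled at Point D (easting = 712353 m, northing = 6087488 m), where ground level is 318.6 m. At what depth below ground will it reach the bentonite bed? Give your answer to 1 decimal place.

102.1 m

Let the plane be z = a·easting + b·northing + c.
Point B−Point A: 227a + 298b = −122.2;  Point C−Point A: 48a + 125b = 0.2.
Solving gives a = −1.089801720, b = 0.420083860.
Then c = 484.7 − a·712093 − b·6087452 = −1780715.46.
At (712353, 6087488): z_contact = −776323.52 + 2557255.46 − 1780715.46 = 216.47 m.
Depth below ground = 318.6 − 216.47 = 102.1 m.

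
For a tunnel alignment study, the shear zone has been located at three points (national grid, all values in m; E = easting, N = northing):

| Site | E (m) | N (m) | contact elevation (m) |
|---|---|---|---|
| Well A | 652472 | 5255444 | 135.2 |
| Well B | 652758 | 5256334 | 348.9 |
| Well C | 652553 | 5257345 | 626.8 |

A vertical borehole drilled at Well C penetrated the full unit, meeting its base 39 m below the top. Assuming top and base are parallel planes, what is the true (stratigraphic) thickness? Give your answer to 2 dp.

Two edge vectors: Well A→Well B = (286, 890, 213.7), Well A→Well C = (81, 1901, 491.6).
Normal n = (Well A→Well B) × (Well A→Well C) = (31280.3, -123287.9, 471596).
So ∂z/∂E = −n_x/n_z = −0.06633 and ∂z/∂N = −n_y/n_z = 0.26143.
|∇z| = √(a²+b²) = 0.26971, so dip δ = arctan(0.26971) = 15.09°.
True thickness = vertical thickness × cos δ = 39 × cos 15.09° = 37.65 m.

37.65 m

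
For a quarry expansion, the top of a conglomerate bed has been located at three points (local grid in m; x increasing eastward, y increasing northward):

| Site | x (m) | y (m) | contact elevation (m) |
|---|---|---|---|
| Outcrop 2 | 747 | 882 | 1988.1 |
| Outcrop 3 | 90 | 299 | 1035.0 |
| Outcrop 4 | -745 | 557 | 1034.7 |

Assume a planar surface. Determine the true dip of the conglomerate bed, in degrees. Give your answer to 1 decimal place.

Two edge vectors: Outcrop 2→Outcrop 3 = (-657, -583, -953.1), Outcrop 2→Outcrop 4 = (-1492, -325, -953.4).
Normal n = (Outcrop 2→Outcrop 3) × (Outcrop 2→Outcrop 4) = (246074.7, 795641.4, -656311).
So ∂z/∂x = −n_x/n_z = 0.37494 and ∂z/∂y = −n_y/n_z = 1.21229.
Gradient magnitude |∇z| = √(a² + b²) = √(0.14058 + 1.46965) = 1.26895.
True dip = arctan(1.26895) = 51.8°, dipping toward SSW (azimuth ≈ 197°).

51.8°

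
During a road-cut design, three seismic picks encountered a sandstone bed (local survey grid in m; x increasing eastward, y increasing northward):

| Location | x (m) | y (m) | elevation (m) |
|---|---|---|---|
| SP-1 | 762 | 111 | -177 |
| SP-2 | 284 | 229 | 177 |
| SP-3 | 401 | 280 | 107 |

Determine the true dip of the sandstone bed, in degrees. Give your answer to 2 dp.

Let the plane be z = a·x + b·y + c.
SP-2−SP-1: −478a + 118b = 354;  SP-3−SP-1: −361a + 169b = 284.
Solving gives a = −0.68914, b = 0.20841.
Gradient magnitude |∇z| = √(a² + b²) = √(0.47491 + 0.04344) = 0.71996.
True dip = arctan(0.71996) = 35.75°, dipping toward ESE (azimuth ≈ 107°).

35.75°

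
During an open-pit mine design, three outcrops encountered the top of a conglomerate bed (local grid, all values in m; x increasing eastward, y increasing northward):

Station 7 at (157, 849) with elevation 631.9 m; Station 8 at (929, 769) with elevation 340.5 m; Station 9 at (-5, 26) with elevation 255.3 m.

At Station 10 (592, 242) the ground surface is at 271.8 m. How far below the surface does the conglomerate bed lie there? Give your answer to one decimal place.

97.0 m

Two edge vectors: Station 7→Station 8 = (772, -80, -291.4), Station 7→Station 9 = (-162, -823, -376.6).
Normal n = (Station 7→Station 8) × (Station 7→Station 9) = (-209694.2, 337942, -648316).
So ∂z/∂x = −n_x/n_z = −0.32344 and ∂z/∂y = −n_y/n_z = 0.52126.
Intercept c from Station 7: 631.9 + 50.78 − 442.55 = 240.13.
At (592, 242): z_contact = −191.48 + 126.15 + 240.13 = 174.80 m.
Depth below ground = 271.8 − 174.80 = 97.0 m.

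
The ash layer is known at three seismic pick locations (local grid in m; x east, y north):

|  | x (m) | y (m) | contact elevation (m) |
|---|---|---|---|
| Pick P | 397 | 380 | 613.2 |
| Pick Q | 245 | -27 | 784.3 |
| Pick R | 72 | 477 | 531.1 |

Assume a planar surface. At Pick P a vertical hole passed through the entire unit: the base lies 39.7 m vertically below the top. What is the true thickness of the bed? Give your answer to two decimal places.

35.83 m

Two edge vectors: Pick P→Pick Q = (-152, -407, 171.1), Pick P→Pick R = (-325, 97, -82.1).
Normal n = (Pick P→Pick Q) × (Pick P→Pick R) = (16818, -68086.7, -147019).
So ∂z/∂x = −n_x/n_z = 0.11439 and ∂z/∂y = −n_y/n_z = −0.46311.
|∇z| = √(a²+b²) = 0.47703, so dip δ = arctan(0.47703) = 25.50°.
True thickness = vertical thickness × cos δ = 39.7 × cos 25.50° = 35.83 m.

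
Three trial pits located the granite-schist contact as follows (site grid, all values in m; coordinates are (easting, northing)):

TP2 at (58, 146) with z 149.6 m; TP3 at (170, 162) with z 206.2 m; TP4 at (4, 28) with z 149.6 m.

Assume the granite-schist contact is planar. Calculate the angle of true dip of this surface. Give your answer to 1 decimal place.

Two edge vectors: TP2→TP3 = (112, 16, 56.6), TP2→TP4 = (-54, -118, 0).
Normal n = (TP2→TP3) × (TP2→TP4) = (6678.8, -3056.4, -12352).
So ∂z/∂E = −n_x/n_z = 0.54071 and ∂z/∂N = −n_y/n_z = −0.24744.
Gradient magnitude |∇z| = √(a² + b²) = √(0.29236 + 0.06123) = 0.59463.
True dip = arctan(0.59463) = 30.7°, dipping toward WNW (azimuth ≈ 295°).

30.7°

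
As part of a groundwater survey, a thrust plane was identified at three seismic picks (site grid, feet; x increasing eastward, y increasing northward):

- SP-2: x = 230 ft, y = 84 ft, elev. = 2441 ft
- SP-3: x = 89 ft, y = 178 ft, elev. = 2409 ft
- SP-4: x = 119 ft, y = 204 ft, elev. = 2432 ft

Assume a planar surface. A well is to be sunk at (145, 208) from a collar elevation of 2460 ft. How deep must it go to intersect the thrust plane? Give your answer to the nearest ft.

15 ft

Let the plane be z = a·x + b·y + c.
SP-3−SP-2: −141a + 94b = −32;  SP-4−SP-2: −111a + 120b = −9.
Solving gives a = 0.46161, b = 0.35199.
Then c = 2441 − a·230 − b·84 = 2305.26.
At (145, 208): z_contact = 66.9 + 73.2 + 2305.26 = 2445.4 ft.
Depth below ground = 2460 − 2445.4 = 15 ft.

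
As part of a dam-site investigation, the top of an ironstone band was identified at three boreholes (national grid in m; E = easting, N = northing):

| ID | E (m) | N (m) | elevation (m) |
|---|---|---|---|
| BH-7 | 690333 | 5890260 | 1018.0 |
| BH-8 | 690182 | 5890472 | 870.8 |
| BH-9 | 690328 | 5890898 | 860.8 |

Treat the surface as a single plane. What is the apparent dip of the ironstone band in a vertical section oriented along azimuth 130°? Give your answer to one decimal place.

Two edge vectors: BH-7→BH-8 = (-151, 212, -147.2), BH-7→BH-9 = (-5, 638, -157.2).
Normal n = (BH-7→BH-8) × (BH-7→BH-9) = (60587.2, -23001.2, -95278).
So ∂z/∂E = −n_x/n_z = 0.63590 and ∂z/∂N = −n_y/n_z = −0.24141.
Unit vector along 130° is (sin 130°, cos 130°) = (0.7660, -0.6428).
Slope in that direction = a·(0.7660) + b·(-0.6428) = 0.64230.
Apparent dip = arctan|0.64230| = 32.7° (true dip is 34.2°, so apparent ≤ true as expected).

32.7°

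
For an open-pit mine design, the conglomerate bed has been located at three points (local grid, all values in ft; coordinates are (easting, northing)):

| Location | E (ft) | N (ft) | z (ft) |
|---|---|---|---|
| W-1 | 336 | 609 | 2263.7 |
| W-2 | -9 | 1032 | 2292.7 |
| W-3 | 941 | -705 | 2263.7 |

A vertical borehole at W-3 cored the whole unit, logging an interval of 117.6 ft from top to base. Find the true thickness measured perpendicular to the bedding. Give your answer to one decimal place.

115.0 ft

Two edge vectors: W-1→W-2 = (-345, 423, 29), W-1→W-3 = (605, -1314, 0).
Normal n = (W-1→W-2) × (W-1→W-3) = (38106, 17545, 197415).
So ∂z/∂E = −n_x/n_z = −0.19302 and ∂z/∂N = −n_y/n_z = −0.08887.
|∇z| = √(a²+b²) = 0.21250, so dip δ = arctan(0.21250) = 12.00°.
True thickness = vertical thickness × cos δ = 117.6 × cos 12.00° = 115.0 ft.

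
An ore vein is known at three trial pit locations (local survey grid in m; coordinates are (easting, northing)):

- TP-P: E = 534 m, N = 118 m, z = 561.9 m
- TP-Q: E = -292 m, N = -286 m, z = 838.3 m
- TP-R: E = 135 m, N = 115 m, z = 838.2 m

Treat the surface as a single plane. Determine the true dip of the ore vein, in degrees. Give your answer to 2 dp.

Two edge vectors: TP-P→TP-Q = (-826, -404, 276.4), TP-P→TP-R = (-399, -3, 276.3).
Normal n = (TP-P→TP-Q) × (TP-P→TP-R) = (-110796, 117940.2, -158718).
So ∂z/∂E = −n_x/n_z = −0.69807 and ∂z/∂N = −n_y/n_z = 0.74308.
Gradient magnitude |∇z| = √(a² + b²) = √(0.48730 + 0.55217) = 1.01954.
True dip = arctan(1.01954) = 45.55°, dipping toward SE (azimuth ≈ 137°).

45.55°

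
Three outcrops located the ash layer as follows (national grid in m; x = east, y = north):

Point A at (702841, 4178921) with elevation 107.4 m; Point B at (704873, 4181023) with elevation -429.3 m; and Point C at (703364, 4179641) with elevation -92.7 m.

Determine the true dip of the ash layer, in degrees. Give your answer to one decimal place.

19.7°

Let the plane be z = a·x + b·y + c.
Point B−Point A: 2032a + 2102b = −536.7;  Point C−Point A: 523a + 720b = −200.1.
Solving gives a = 0.09400, b = −0.34620.
Gradient magnitude |∇z| = √(a² + b²) = √(0.00884 + 0.11985) = 0.35873.
True dip = arctan(0.35873) = 19.7°, dipping toward NNW (azimuth ≈ 345°).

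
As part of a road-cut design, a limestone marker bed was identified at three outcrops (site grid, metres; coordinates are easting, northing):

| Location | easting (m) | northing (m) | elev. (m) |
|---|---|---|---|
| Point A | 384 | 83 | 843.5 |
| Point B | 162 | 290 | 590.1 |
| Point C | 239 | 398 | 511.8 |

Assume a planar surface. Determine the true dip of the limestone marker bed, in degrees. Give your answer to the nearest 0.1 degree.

44.0°

Two edge vectors: Point A→Point B = (-222, 207, -253.4), Point A→Point C = (-145, 315, -331.7).
Normal n = (Point A→Point B) × (Point A→Point C) = (11159.1, -36894.4, -39915).
So ∂z/∂easting = −n_x/n_z = 0.27957 and ∂z/∂northing = −n_y/n_z = −0.92432.
Gradient magnitude |∇z| = √(a² + b²) = √(0.07816 + 0.85438) = 0.96568.
True dip = arctan(0.96568) = 44.0°, dipping toward NNW (azimuth ≈ 343°).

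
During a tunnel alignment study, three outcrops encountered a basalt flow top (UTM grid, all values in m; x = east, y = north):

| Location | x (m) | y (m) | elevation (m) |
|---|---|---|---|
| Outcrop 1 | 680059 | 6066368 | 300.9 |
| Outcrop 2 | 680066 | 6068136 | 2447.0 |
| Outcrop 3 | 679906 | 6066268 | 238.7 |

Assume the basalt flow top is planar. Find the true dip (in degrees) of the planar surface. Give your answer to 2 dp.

Let the plane be z = a·x + b·y + c.
Outcrop 2−Outcrop 1: 7a + 1768b = 2146.1;  Outcrop 3−Outcrop 1: −153a − 100b = −62.2.
Solving gives a = −0.38784, b = 1.21539.
Gradient magnitude |∇z| = √(a² + b²) = √(0.15042 + 1.47718) = 1.27577.
True dip = arctan(1.27577) = 51.91°, dipping toward SSE (azimuth ≈ 162°).

51.91°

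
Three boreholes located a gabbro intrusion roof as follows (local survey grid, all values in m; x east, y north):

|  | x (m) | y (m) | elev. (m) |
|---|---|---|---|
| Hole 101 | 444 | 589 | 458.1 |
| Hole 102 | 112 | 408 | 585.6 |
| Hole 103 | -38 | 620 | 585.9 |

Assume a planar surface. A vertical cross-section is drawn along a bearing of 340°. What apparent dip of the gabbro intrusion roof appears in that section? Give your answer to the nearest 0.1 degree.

Two edge vectors: Hole 101→Hole 102 = (-332, -181, 127.5), Hole 101→Hole 103 = (-482, 31, 127.8).
Normal n = (Hole 101→Hole 102) × (Hole 101→Hole 103) = (-27084.3, -19025.4, -97534).
So ∂z/∂x = −n_x/n_z = −0.27769 and ∂z/∂y = −n_y/n_z = −0.19506.
Unit vector along 340° is (sin 340°, cos 340°) = (-0.3420, 0.9397).
Slope in that direction = a·(-0.3420) + b·(0.9397) = −0.08832.
Apparent dip = arctan|0.08832| = 5.0° (true dip is 18.7°, so apparent ≤ true as expected).

5.0°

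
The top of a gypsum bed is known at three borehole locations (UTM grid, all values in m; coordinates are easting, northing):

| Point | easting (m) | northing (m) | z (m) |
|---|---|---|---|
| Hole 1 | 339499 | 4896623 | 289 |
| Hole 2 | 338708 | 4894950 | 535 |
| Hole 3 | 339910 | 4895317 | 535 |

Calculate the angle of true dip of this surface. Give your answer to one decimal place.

10.2°

Two edge vectors: Hole 1→Hole 2 = (-791, -1673, 246), Hole 1→Hole 3 = (411, -1306, 246).
Normal n = (Hole 1→Hole 2) × (Hole 1→Hole 3) = (-90282, 295692, 1720649).
So ∂z/∂easting = −n_x/n_z = 0.05247 and ∂z/∂northing = −n_y/n_z = −0.17185.
Gradient magnitude |∇z| = √(a² + b²) = √(0.00275 + 0.02953) = 0.17968.
True dip = arctan(0.17968) = 10.2°, dipping toward NNW (azimuth ≈ 343°).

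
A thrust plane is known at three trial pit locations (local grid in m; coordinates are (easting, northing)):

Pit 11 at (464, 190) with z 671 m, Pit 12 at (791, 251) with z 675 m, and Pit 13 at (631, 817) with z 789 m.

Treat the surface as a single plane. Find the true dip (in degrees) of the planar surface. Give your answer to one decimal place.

11.1°

Two edge vectors: Pit 11→Pit 12 = (327, 61, 4), Pit 11→Pit 13 = (167, 627, 118).
Normal n = (Pit 11→Pit 12) × (Pit 11→Pit 13) = (4690, -37918, 194842).
So ∂z/∂E = −n_x/n_z = −0.02407 and ∂z/∂N = −n_y/n_z = 0.19461.
Gradient magnitude |∇z| = √(a² + b²) = √(0.00058 + 0.03787) = 0.19609.
True dip = arctan(0.19609) = 11.1°, dipping toward S (azimuth ≈ 173°).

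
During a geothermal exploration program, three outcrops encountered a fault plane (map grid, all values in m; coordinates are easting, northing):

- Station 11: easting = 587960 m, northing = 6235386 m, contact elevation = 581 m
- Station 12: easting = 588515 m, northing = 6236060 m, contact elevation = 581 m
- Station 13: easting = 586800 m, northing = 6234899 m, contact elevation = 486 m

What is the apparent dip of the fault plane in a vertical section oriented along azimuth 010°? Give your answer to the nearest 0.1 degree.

Let the plane be z = a·easting + b·northing + c.
Station 12−Station 11: 555a + 674b = 0;  Station 13−Station 11: −1160a − 487b = −95.
Solving gives a = 0.12517, b = −0.10307.
Unit vector along 010° is (sin 10°, cos 10°) = (0.1736, 0.9848).
Slope in that direction = a·(0.1736) + b·(0.9848) = −0.07977.
Apparent dip = arctan|0.07977| = 4.6° (true dip is 9.2°, so apparent ≤ true as expected).

4.6°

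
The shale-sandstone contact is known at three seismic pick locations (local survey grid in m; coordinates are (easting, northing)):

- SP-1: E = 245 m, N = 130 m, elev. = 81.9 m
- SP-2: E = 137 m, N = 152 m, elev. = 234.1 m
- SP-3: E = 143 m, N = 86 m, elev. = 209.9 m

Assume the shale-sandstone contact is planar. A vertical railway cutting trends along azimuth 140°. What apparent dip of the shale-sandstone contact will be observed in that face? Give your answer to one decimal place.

46.7°

Two edge vectors: SP-1→SP-2 = (-108, 22, 152.2), SP-1→SP-3 = (-102, -44, 128).
Normal n = (SP-1→SP-2) × (SP-1→SP-3) = (9512.8, -1700.4, 6996).
So ∂z/∂E = −n_x/n_z = −1.35975 and ∂z/∂N = −n_y/n_z = 0.24305.
Unit vector along 140° is (sin 140°, cos 140°) = (0.6428, -0.7660).
Slope in that direction = a·(0.6428) + b·(-0.7660) = −1.06022.
Apparent dip = arctan|1.06022| = 46.7° (true dip is 54.1°, so apparent ≤ true as expected).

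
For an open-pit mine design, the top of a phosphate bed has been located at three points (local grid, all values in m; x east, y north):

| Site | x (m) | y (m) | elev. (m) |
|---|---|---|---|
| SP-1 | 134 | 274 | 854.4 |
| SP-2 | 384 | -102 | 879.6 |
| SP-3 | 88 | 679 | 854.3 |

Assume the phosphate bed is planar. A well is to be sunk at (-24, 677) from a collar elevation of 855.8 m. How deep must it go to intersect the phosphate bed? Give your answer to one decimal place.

15.1 m

Two edge vectors: SP-1→SP-2 = (250, -376, 25.2), SP-1→SP-3 = (-46, 405, -0.1).
Normal n = (SP-1→SP-2) × (SP-1→SP-3) = (-10168.4, -1134.2, 83954).
So ∂z/∂x = −n_x/n_z = 0.12112 and ∂z/∂y = −n_y/n_z = 0.01351.
Intercept c from SP-1: 854.4 − 16.23 − 3.70 = 834.47.
At (-24, 677): z_contact = −2.91 + 9.15 + 834.47 = 840.71 m.
Depth below ground = 855.8 − 840.71 = 15.1 m.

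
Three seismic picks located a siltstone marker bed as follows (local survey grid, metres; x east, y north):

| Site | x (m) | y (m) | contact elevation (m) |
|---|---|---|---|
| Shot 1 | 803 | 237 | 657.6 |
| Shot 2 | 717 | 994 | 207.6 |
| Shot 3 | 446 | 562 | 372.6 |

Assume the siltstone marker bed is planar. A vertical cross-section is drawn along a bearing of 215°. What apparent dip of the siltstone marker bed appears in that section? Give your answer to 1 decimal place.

Let the plane be z = a·x + b·y + c.
Shot 2−Shot 1: −86a + 757b = −450;  Shot 3−Shot 1: −357a + 325b = −285.
Solving gives a = 0.28682, b = −0.56187.
Unit vector along 215° is (sin 215°, cos 215°) = (-0.5736, -0.8192).
Slope in that direction = a·(-0.5736) + b·(-0.8192) = 0.29574.
Apparent dip = arctan|0.29574| = 16.5° (true dip is 32.2°, so apparent ≤ true as expected).

16.5°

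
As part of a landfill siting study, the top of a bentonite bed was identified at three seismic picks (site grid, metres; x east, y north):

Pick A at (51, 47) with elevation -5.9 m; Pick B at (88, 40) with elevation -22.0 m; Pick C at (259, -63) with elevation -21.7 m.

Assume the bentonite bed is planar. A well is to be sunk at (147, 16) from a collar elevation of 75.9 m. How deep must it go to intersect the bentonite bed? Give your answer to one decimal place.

110.0 m

Two edge vectors: Pick A→Pick B = (37, -7, -16.1), Pick A→Pick C = (208, -110, -15.8).
Normal n = (Pick A→Pick B) × (Pick A→Pick C) = (-1660.4, -2764.2, -2614).
So ∂z/∂x = −n_x/n_z = −0.63520 and ∂z/∂y = −n_y/n_z = −1.05746.
Intercept c from Pick A: -5.9 + 32.39 + 49.70 = 76.20.
At (147, 16): z_contact = −93.37 − 16.92 + 76.20 = -34.10 m.
Depth below ground = 75.9 − (-34.10) = 110.0 m.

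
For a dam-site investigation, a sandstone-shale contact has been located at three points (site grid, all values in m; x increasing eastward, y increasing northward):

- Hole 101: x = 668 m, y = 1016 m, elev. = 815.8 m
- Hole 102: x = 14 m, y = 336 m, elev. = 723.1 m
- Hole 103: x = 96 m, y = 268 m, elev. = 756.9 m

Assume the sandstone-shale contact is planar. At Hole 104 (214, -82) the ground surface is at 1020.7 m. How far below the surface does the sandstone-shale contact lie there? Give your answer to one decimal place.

178.7 m

Let the plane be z = a·x + b·y + c.
Hole 102−Hole 101: −654a − 680b = −92.7;  Hole 103−Hole 101: −572a − 748b = −58.9.
Solving gives a = 0.292198, b = −0.144702.
Then c = 815.8 − a·668 − b·1016 = 767.63.
At (214, -82): z_contact = 62.53 + 11.87 + 767.63 = 842.03 m.
Depth below ground = 1020.7 − 842.03 = 178.7 m.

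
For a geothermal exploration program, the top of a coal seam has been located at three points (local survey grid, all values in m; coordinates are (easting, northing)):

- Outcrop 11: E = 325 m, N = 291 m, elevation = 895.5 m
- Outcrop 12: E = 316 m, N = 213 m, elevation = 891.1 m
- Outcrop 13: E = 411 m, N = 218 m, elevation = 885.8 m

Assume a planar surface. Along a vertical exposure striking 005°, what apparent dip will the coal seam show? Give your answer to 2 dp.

Two edge vectors: Outcrop 11→Outcrop 12 = (-9, -78, -4.4), Outcrop 11→Outcrop 13 = (86, -73, -9.7).
Normal n = (Outcrop 11→Outcrop 12) × (Outcrop 11→Outcrop 13) = (435.4, -465.7, 7365).
So ∂z/∂E = −n_x/n_z = −0.05912 and ∂z/∂N = −n_y/n_z = 0.06323.
Unit vector along 005° is (sin 5°, cos 5°) = (0.0872, 0.9962).
Slope in that direction = a·(0.0872) + b·(0.9962) = 0.05784.
Apparent dip = arctan|0.05784| = 3.31° (true dip is 4.9°, so apparent ≤ true as expected).

3.31°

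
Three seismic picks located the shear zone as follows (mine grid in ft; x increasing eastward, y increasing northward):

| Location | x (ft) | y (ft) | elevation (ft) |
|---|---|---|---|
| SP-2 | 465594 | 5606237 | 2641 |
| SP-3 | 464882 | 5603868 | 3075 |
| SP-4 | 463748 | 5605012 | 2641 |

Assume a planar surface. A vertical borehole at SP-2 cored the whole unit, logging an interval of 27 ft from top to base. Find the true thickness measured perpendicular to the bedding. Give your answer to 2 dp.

26.04 ft

Let the plane be z = a·x + b·y + c.
SP-3−SP-2: −712a − 2369b = 434;  SP-4−SP-2: −1846a − 1225b = 0.
Solving gives a = 0.15186, b = −0.22884.
|∇z| = √(a²+b²) = 0.27464, so dip δ = arctan(0.27464) = 15.36°.
True thickness = vertical thickness × cos δ = 27 × cos 15.36° = 26.04 ft.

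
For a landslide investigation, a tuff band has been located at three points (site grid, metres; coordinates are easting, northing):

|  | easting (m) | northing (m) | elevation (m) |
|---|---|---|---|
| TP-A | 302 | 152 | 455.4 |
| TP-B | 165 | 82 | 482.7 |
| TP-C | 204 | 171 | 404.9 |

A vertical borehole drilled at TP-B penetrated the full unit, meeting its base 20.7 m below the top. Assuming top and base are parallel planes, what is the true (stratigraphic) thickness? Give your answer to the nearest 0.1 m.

Let the plane be z = a·easting + b·northing + c.
TP-B−TP-A: −137a − 70b = 27.3;  TP-C−TP-A: −98a + 19b = −50.5.
Solving gives a = 0.31875, b = −1.01383.
|∇z| = √(a²+b²) = 1.06276, so dip δ = arctan(1.06276) = 46.74°.
True thickness = vertical thickness × cos δ = 20.7 × cos 46.74° = 14.2 m.

14.2 m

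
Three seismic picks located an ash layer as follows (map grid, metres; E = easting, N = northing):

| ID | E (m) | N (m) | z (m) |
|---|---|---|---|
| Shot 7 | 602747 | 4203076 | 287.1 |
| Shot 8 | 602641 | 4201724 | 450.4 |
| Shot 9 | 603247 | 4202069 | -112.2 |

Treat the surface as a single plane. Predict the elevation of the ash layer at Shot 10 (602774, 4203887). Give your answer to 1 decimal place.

Two edge vectors: Shot 7→Shot 8 = (-106, -1352, 163.3), Shot 7→Shot 9 = (500, -1007, -399.3).
Normal n = (Shot 7→Shot 8) × (Shot 7→Shot 9) = (704296.7, 39324.2, 782742).
So ∂z/∂E = −n_x/n_z = −0.899781409 and ∂z/∂N = −n_y/n_z = −0.050239032.
Intercept c from Shot 7: 287.1 + 542340.55 + 211158.47 = 753786.11.
At (602774, 4203887): z = −542364.8 − 211199.2 + 753786.11 = 222.1 m.

222.1 m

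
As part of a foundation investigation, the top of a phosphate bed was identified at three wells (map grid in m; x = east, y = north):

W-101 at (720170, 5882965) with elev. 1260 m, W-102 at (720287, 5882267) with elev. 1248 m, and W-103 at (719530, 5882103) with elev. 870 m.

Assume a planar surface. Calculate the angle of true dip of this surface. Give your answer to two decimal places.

Two edge vectors: W-101→W-102 = (117, -698, -12), W-101→W-103 = (-640, -862, -390).
Normal n = (W-101→W-102) × (W-101→W-103) = (261876, 53310, -547574).
So ∂z/∂x = −n_x/n_z = 0.47825 and ∂z/∂y = −n_y/n_z = 0.09736.
Gradient magnitude |∇z| = √(a² + b²) = √(0.22872 + 0.00948) = 0.48806.
True dip = arctan(0.48806) = 26.01°, dipping toward WSW (azimuth ≈ 258°).

26.01°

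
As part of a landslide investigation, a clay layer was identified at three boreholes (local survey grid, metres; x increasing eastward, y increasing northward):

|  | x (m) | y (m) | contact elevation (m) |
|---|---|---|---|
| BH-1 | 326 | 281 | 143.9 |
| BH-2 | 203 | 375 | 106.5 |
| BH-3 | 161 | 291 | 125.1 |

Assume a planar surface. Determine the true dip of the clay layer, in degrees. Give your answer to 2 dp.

16.03°

Two edge vectors: BH-1→BH-2 = (-123, 94, -37.4), BH-1→BH-3 = (-165, 10, -18.8).
Normal n = (BH-1→BH-2) × (BH-1→BH-3) = (-1393.2, 3858.6, 14280).
So ∂z/∂x = −n_x/n_z = 0.09756 and ∂z/∂y = −n_y/n_z = −0.27021.
Gradient magnitude |∇z| = √(a² + b²) = √(0.00952 + 0.07301) = 0.28728.
True dip = arctan(0.28728) = 16.03°, dipping toward NNW (azimuth ≈ 340°).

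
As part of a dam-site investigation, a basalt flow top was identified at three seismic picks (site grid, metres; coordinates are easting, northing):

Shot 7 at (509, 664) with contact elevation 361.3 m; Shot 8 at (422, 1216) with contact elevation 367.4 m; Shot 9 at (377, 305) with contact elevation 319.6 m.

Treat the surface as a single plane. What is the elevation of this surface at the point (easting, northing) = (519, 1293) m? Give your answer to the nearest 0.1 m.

Let the plane be z = a·easting + b·northing + c.
Shot 8−Shot 7: −87a + 552b = 6.1;  Shot 9−Shot 7: −132a − 359b = −41.7.
Solving gives a = 0.200087, b = 0.042586.
Then c = 361.3 − a·509 − b·664 = 231.18.
At (519, 1293): z = 103.8 + 55.1 + 231.18 = 390.1 m.

390.1 m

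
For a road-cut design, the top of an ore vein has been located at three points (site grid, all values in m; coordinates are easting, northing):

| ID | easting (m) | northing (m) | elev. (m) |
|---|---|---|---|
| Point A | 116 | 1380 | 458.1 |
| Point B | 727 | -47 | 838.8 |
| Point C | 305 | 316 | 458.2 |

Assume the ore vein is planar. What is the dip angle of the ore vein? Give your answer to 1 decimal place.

47.2°

Two edge vectors: Point A→Point B = (611, -1427, 380.7), Point A→Point C = (189, -1064, 0.1).
Normal n = (Point A→Point B) × (Point A→Point C) = (404922.1, 71891.2, -380401).
So ∂z/∂easting = −n_x/n_z = 1.06446 and ∂z/∂northing = −n_y/n_z = 0.18899.
Gradient magnitude |∇z| = √(a² + b²) = √(1.13308 + 0.03572) = 1.08111.
True dip = arctan(1.08111) = 47.2°, dipping toward W (azimuth ≈ 260°).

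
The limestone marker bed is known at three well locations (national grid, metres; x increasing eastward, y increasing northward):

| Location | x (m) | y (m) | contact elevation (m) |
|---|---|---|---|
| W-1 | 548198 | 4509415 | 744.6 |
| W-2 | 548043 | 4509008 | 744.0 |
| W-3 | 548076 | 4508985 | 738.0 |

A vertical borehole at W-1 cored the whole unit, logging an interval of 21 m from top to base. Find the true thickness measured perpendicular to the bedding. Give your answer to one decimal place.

20.8 m

Two edge vectors: W-1→W-2 = (-155, -407, -0.6), W-1→W-3 = (-122, -430, -6.6).
Normal n = (W-1→W-2) × (W-1→W-3) = (2428.2, -949.8, 16996).
So ∂z/∂x = −n_x/n_z = −0.14287 and ∂z/∂y = −n_y/n_z = 0.05588.
|∇z| = √(a²+b²) = 0.15341, so dip δ = arctan(0.15341) = 8.72°.
True thickness = vertical thickness × cos δ = 21 × cos 8.72° = 20.8 m.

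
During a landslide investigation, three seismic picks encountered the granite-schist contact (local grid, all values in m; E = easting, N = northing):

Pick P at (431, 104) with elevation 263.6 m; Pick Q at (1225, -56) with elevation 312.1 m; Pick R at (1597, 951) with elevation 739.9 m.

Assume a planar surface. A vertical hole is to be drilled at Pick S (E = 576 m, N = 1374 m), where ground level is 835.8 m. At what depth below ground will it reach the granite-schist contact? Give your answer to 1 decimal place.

Let the plane be z = a·E + b·N + c.
Pick Q−Pick P: 794a − 160b = 48.5;  Pick R−Pick P: 1166a + 847b = 476.3.
Solving gives a = 0.136527, b = 0.374391.
Then c = 263.6 − a·431 − b·104 = 165.82.
At (576, 1374): z_contact = 78.64 + 514.41 + 165.82 = 758.87 m.
Depth below ground = 835.8 − 758.87 = 76.9 m.

76.9 m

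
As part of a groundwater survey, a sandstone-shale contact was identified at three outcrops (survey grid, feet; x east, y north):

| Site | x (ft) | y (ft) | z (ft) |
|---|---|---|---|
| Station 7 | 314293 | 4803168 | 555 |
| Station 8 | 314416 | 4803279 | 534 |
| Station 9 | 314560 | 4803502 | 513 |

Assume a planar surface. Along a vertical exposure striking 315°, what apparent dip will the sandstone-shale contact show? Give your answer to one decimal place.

9.8°

Two edge vectors: Station 7→Station 8 = (123, 111, -21), Station 7→Station 9 = (267, 334, -42).
Normal n = (Station 7→Station 8) × (Station 7→Station 9) = (2352, -441, 11445).
So ∂z/∂x = −n_x/n_z = −0.20550 and ∂z/∂y = −n_y/n_z = 0.03853.
Unit vector along 315° is (sin 315°, cos 315°) = (-0.7071, 0.7071).
Slope in that direction = a·(-0.7071) + b·(0.7071) = 0.17256.
Apparent dip = arctan|0.17256| = 9.8° (true dip is 11.8°, so apparent ≤ true as expected).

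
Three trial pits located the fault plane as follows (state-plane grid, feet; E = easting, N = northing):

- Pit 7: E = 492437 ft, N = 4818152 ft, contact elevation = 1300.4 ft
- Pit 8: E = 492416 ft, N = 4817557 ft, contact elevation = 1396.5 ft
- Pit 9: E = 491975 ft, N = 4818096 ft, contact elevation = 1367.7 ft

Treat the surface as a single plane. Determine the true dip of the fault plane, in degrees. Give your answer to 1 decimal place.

Two edge vectors: Pit 7→Pit 8 = (-21, -595, 96.1), Pit 7→Pit 9 = (-462, -56, 67.3).
Normal n = (Pit 7→Pit 8) × (Pit 7→Pit 9) = (-34661.9, -42984.9, -273714).
So ∂z/∂E = −n_x/n_z = −0.12664 and ∂z/∂N = −n_y/n_z = −0.15704.
Gradient magnitude |∇z| = √(a² + b²) = √(0.01604 + 0.02466) = 0.20174.
True dip = arctan(0.20174) = 11.4°, dipping toward NE (azimuth ≈ 039°).

11.4°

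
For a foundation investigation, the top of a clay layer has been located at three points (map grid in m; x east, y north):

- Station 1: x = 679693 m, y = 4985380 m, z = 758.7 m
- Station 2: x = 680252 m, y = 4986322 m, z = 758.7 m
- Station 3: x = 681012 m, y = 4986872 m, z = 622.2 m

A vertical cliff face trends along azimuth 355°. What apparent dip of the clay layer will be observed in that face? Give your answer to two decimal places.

Two edge vectors: Station 1→Station 2 = (559, 942, 0), Station 1→Station 3 = (1319, 1492, -136.5).
Normal n = (Station 1→Station 2) × (Station 1→Station 3) = (-128583, 76303.5, -408470).
So ∂z/∂x = −n_x/n_z = −0.31479 and ∂z/∂y = −n_y/n_z = 0.18680.
Unit vector along 355° is (sin 355°, cos 355°) = (-0.0872, 0.9962).
Slope in that direction = a·(-0.0872) + b·(0.9962) = 0.21353.
Apparent dip = arctan|0.21353| = 12.05° (true dip is 20.1°, so apparent ≤ true as expected).

12.05°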